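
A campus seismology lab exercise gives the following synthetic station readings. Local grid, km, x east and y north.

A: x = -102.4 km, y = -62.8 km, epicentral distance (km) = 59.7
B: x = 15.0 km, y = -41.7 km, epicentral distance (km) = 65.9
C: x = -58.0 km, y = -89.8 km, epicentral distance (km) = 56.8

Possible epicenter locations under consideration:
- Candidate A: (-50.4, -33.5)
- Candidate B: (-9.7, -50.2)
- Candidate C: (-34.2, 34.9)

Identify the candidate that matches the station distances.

For each candidate, compare |candidate − station| to the reported distance:
Candidate A: residuals A 0.0, B 0.0, C 0.0 → max 0.0 km
Candidate B: residuals A 33.9, B 39.8, C 5.7 → max 39.8 km
Candidate C: residuals A 59.4, B 25.1, C 70.2 → max 70.2 km
Only Candidate A has all residuals ≈ 0.

Candidate A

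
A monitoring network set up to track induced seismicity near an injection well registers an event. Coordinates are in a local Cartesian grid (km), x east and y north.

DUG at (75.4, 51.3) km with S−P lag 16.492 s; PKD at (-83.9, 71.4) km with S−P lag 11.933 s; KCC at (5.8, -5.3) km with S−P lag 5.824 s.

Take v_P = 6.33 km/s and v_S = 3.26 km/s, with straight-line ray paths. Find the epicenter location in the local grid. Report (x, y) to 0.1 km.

(-28.7, 13.2)

Distance from S−P lag: d = Δt · v_P v_S / (v_P − v_S) = Δt · (6.33·3.26)/(6.33−3.26) ≈ 6.7218·Δt.
So d_DUG = 110.86, d_PKD = 80.21, d_KCC = 39.15 km.
Circle about each station: (x − 75.4)² + (y − 51.3)² = 110.86²; (x + 83.9)² + (y − 71.4)² = 80.21²; (x − 5.8)² + (y + 5.3)² = 39.15².
Subtracting the DUG equation from the PKD and KCC equations removes the quadratic terms:
-318.6 x + 40.2 y = 9676.62
-139.2 x − 113.2 y = 2502.10
Solving the 2×2 system: x ≈ -28.7, y ≈ 13.2 km.
Check against DUG (with the unrounded x, y): √((x − 75.4)²+(y − 51.3)²) = 110.86 ≈ 110.86 km. ✓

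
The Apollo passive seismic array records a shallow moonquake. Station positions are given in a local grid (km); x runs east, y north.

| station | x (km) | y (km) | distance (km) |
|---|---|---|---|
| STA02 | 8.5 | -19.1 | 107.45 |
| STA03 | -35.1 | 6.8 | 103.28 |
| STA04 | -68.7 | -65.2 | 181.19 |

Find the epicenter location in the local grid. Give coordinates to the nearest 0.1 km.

Circle about each station: (x − 8.5)² + (y + 19.1)² = 107.45²; (x + 35.1)² + (y − 6.8)² = 103.28²; (x + 68.7)² + (y + 65.2)² = 181.19².
Subtracting the STA02 equation from the STA03 and STA04 equations removes the quadratic terms:
-87.2 x + 51.8 y = 1719.93
-154.4 x − 92.2 y = -12750.64
Solving the 2×2 system: x ≈ 31.3, y ≈ 85.9 km.

31.3 km east, 85.9 km north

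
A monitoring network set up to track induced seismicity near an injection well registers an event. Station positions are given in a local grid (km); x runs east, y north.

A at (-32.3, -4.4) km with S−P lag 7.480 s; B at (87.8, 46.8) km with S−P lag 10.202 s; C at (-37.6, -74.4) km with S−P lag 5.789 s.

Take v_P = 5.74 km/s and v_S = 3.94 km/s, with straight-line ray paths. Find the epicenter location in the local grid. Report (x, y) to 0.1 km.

35.0 km east, -70.0 km north

Distance from S−P lag: d = Δt · v_P v_S / (v_P − v_S) = Δt · (5.74·3.94)/(5.74−3.94) ≈ 12.5642·Δt.
So d_A = 93.98, d_B = 128.18, d_C = 72.73 km.
Circle about each station: (x + 32.3)² + (y + 4.4)² = 93.98²; (x − 87.8)² + (y − 46.8)² = 128.18²; (x + 37.6)² + (y + 74.4)² = 72.73².
Subtracting the A equation from the B and C equations removes the quadratic terms:
240.2 x + 102.4 y = 1238.56
-10.6 x − 140.0 y = 9429.06
Solving the 2×2 system: x ≈ 35.0, y ≈ -70.0 km.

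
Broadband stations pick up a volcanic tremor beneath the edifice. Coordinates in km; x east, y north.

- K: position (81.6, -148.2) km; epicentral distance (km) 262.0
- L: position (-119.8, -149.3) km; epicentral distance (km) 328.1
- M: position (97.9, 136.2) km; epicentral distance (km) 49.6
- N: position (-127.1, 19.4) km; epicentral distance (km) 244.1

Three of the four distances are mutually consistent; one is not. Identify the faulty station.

K

Solve using three stations at a time. Using L, M, N (subtract circle equations pairwise → linear system) gives (x, y) ≈ (107.3, 87.5).
Distances from that point to each station vs reported:
  K: calculated 237.1 vs reported 262.0 → residual 24.9 km
  L: calculated 328.1 vs reported 328.1 → residual 0.0 km
  M: calculated 49.6 vs reported 49.6 → residual 0.0 km
  N: calculated 244.1 vs reported 244.1 → residual 0.0 km
L, M, N are mutually consistent (residuals ≈ 0); K is off by 24.9 km.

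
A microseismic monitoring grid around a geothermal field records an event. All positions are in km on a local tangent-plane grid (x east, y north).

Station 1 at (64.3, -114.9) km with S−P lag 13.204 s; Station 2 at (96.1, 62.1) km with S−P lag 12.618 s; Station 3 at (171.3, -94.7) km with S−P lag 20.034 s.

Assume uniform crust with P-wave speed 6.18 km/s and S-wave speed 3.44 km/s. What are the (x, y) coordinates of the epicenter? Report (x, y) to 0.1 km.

37.2 km east, -16.1 km north

Distance from S−P lag: d = Δt · v_P v_S / (v_P − v_S) = Δt · (6.18·3.44)/(6.18−3.44) ≈ 7.7588·Δt.
So d_Station 1 = 102.45, d_Station 2 = 97.90, d_Station 3 = 155.44 km.
Circle about each station: (x − 64.3)² + (y + 114.9)² = 102.45²; (x − 96.1)² + (y − 62.1)² = 97.90²; (x − 171.3)² + (y + 94.7)² = 155.44².
Subtracting pairs of circle equations eliminates x²+y² and gives linear equations (the radical axes):
63.6 x + 354.0 y = -3333.29
214.0 x + 40.4 y = 7309.69
Solving the 2×2 system: x ≈ 37.2, y ≈ -16.1 km.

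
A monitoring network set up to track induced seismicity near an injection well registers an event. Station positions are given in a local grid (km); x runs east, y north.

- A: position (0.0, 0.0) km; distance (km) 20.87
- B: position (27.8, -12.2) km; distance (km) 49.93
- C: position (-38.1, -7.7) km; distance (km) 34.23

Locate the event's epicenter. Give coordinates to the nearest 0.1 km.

Circle about each station: x² + y² = 20.87²; (x − 27.8)² + (y + 12.2)² = 49.93²; (x + 38.1)² + (y + 7.7)² = 34.23².
Subtracting the A equation from the B and C equations removes the quadratic terms:
55.6 x − 24.4 y = -1135.77
-76.2 x − 15.4 y = 774.76
Solving the 2×2 system: x ≈ -13.4, y ≈ 16.0 km.
Check against A (with the unrounded x, y): √(x²+y²) = 20.88 ≈ 20.87 km. ✓

x ≈ -13.4 km, y ≈ 16.0 km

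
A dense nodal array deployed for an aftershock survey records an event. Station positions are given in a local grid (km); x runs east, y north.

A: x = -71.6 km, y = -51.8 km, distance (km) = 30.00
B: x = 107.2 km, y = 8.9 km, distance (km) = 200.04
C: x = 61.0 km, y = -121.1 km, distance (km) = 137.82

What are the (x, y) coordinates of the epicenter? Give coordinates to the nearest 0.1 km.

Circle about each station: (x + 71.6)² + (y + 51.8)² = 30.00²; (x − 107.2)² + (y − 8.9)² = 200.04²; (x − 61.0)² + (y + 121.1)² = 137.82².
Subtracting pairs of circle equations eliminates x²+y² and gives linear equations (the radical axes):
357.6 x + 121.4 y = -35354.75
265.2 x − 138.6 y = -7517.94
Solving the 2×2 system: x ≈ -71.1, y ≈ -81.8 km.
Check against A (with the unrounded x, y): √((x + 71.6)²+(y + 51.8)²) = 30.00 ≈ 30.00 km. ✓

x ≈ -71.1 km, y ≈ -81.8 km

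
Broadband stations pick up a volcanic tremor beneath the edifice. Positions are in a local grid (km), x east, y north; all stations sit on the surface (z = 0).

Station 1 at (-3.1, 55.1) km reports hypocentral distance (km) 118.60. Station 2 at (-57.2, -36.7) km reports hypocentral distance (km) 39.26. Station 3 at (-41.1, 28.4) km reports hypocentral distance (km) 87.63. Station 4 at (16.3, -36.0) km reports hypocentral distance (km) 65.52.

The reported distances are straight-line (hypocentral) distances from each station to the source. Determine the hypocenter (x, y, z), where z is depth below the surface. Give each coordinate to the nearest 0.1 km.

x ≈ -39.0 km, y ≈ -53.8 km, depth ≈ 30.3 km

Each station gives a sphere (x−x_i)² + (y−y_i)² + z² = d_i² (stations at z=0).
Subtracting the Station 1 sphere from Station 2 and Station 3: z² cancels, leaving linear equations in x and y:
-108.2 x − 183.6 y = 14097.72
-76.0 x − 53.4 y = 5837.09
Solving: x ≈ -39.002, y ≈ -53.800 km (keep extra digits for the depth step; rounded: -39.0, -53.8).
Then from the Station 1 sphere: z² = 118.60² − (x + 3.1)² − (y − 55.1)² with x = -39.002, y = -53.800, so z ≈ 30.295 ≈ 30.3 km.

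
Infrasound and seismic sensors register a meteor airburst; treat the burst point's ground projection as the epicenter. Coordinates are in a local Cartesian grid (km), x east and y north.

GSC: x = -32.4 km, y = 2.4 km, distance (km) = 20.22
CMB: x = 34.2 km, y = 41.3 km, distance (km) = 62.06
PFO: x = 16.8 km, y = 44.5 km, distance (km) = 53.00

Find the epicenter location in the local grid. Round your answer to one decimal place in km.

x ≈ -12.3 km, y ≈ 0.2 km

Circle about each station: (x + 32.4)² + (y − 2.4)² = 20.22²; (x − 34.2)² + (y − 41.3)² = 62.06²; (x − 16.8)² + (y − 44.5)² = 53.00².
Subtracting the GSC equation from the CMB and PFO equations removes the quadratic terms:
133.2 x + 77.8 y = -1622.79
98.4 x + 84.2 y = -1193.18
Solving the 2×2 system: x ≈ -12.3, y ≈ 0.2 km.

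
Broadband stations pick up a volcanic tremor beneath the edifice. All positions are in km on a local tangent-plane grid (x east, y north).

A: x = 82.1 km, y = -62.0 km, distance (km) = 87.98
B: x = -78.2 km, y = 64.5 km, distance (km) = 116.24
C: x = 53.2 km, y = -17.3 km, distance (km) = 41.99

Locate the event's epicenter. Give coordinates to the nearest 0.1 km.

(12.1, -8.7)

Circle about each station: (x − 82.1)² + (y + 62.0)² = 87.98²; (x + 78.2)² + (y − 64.5)² = 116.24²; (x − 53.2)² + (y + 17.3)² = 41.99².
Subtracting the A equation from the B and C equations removes the quadratic terms:
-320.6 x + 253.0 y = -6080.18
-57.8 x + 89.4 y = -1477.56
Solving the 2×2 system: x ≈ 12.1, y ≈ -8.7 km.
Check against A (with the unrounded x, y): √((x − 82.1)²+(y + 62.0)²) = 87.98 ≈ 87.98 km. ✓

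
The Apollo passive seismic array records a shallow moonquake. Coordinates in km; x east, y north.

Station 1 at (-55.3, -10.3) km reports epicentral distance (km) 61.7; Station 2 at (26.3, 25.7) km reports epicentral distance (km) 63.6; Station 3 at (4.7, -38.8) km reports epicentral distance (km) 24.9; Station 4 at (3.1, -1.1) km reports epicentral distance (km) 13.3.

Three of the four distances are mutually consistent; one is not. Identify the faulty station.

Station 2

Solve using three stations at a time. Using Station 1, Station 3, Station 4 (subtract circle equations pairwise → linear system) gives (x, y) ≈ (6.3, -14.0).
Distances from that point to each station vs reported:
  Station 1: calculated 61.7 vs reported 61.7 → residual 0.0 km
  Station 2: calculated 44.4 vs reported 63.6 → residual 19.2 km
  Station 3: calculated 24.9 vs reported 24.9 → residual 0.0 km
  Station 4: calculated 13.3 vs reported 13.3 → residual 0.0 km
Station 1, Station 3, Station 4 are mutually consistent (residuals ≈ 0); Station 2 is off by 19.2 km.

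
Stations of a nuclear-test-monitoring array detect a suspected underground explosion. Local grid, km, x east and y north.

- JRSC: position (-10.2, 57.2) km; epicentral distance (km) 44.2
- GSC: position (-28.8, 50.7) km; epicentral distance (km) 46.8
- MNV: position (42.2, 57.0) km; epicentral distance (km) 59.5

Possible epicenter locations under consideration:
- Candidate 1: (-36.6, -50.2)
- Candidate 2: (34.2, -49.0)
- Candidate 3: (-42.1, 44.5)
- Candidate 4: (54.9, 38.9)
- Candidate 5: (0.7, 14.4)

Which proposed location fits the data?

Candidate 5

For each candidate, compare |candidate − station| to the reported distance:
Candidate 1: residuals JRSC 66.4, GSC 54.4, MNV 73.5 → max 73.5 km
Candidate 2: residuals JRSC 70.9, GSC 71.1, MNV 46.8 → max 71.1 km
Candidate 3: residuals JRSC 9.9, GSC 32.1, MNV 25.7 → max 32.1 km
Candidate 4: residuals JRSC 23.4, GSC 37.7, MNV 37.4 → max 37.7 km
Candidate 5: residuals JRSC 0.0, GSC 0.0, MNV 0.0 → max 0.0 km
Only Candidate 5 has all residuals ≈ 0.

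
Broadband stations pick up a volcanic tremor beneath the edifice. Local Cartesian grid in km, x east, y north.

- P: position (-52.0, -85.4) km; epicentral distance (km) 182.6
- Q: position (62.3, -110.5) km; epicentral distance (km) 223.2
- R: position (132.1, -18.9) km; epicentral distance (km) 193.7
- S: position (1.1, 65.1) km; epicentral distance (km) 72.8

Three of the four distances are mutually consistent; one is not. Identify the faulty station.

S

Solve using three stations at a time. Using P, Q, R (subtract circle equations pairwise → linear system) gives (x, y) ≈ (-24.5, 95.2).
Distances from that point to each station vs reported:
  P: calculated 182.7 vs reported 182.6 → residual 0.1 km
  Q: calculated 223.2 vs reported 223.2 → residual 0.0 km
  R: calculated 193.8 vs reported 193.7 → residual 0.1 km
  S: calculated 39.5 vs reported 72.8 → residual 33.3 km
P, Q, R are mutually consistent (residuals ≈ 0); S is off by 33.3 km.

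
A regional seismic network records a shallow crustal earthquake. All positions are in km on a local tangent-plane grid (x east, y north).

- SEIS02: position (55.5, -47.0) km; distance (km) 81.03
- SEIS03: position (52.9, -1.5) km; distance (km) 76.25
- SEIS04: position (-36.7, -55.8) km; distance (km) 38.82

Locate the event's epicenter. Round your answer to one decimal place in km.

-21.0 km east, -20.3 km north

Circle about each station: (x − 55.5)² + (y + 47.0)² = 81.03²; (x − 52.9)² + (y + 1.5)² = 76.25²; (x + 36.7)² + (y + 55.8)² = 38.82².
Subtracting pairs of circle equations eliminates x²+y² and gives linear equations (the radical axes):
-5.2 x + 91.0 y = -1736.79
-184.4 x − 17.6 y = 4230.15
Solving the 2×2 system: x ≈ -21.0, y ≈ -20.3 km.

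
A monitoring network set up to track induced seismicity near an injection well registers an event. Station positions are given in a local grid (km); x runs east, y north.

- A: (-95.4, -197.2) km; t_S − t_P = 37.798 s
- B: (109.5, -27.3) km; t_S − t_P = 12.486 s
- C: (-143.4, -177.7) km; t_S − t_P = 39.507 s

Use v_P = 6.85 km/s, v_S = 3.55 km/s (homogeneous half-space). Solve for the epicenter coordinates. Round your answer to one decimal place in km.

(48.3, 41.4)

Distance from S−P lag: d = Δt · v_P v_S / (v_P − v_S) = Δt · (6.85·3.55)/(6.85−3.55) ≈ 7.3689·Δt.
So d_A = 278.53, d_B = 92.01, d_C = 291.12 km.
Circle about each station: (x + 95.4)² + (y + 197.2)² = 278.53²; (x − 109.5)² + (y + 27.3)² = 92.01²; (x + 143.4)² + (y + 177.7)² = 291.12².
Subtracting the A equation from the B and C equations removes the quadratic terms:
409.8 x + 339.8 y = 33859.66
-96.0 x + 39.0 y = -3020.04
Solving the 2×2 system: x ≈ 48.3, y ≈ 41.4 km.
Check against A (with the unrounded x, y): √((x + 95.4)²+(y + 197.2)²) = 278.54 ≈ 278.53 km. ✓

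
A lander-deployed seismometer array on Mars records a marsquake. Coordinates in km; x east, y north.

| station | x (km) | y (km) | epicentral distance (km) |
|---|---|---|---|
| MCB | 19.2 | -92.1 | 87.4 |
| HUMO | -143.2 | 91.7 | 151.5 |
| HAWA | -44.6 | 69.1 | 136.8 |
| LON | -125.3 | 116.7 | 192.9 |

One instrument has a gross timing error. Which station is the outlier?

Solve using three stations at a time. Using MCB, HAWA, LON (subtract circle equations pairwise → linear system) gives (x, y) ≈ (-64.2, -66.2).
Distances from that point to each station vs reported:
  MCB: calculated 87.3 vs reported 87.4 → residual 0.1 km
  HUMO: calculated 176.6 vs reported 151.5 → residual 25.1 km
  HAWA: calculated 136.8 vs reported 136.8 → residual 0.0 km
  LON: calculated 192.9 vs reported 192.9 → residual 0.0 km
MCB, HAWA, LON are mutually consistent (residuals ≈ 0); HUMO is off by 25.1 km.

HUMO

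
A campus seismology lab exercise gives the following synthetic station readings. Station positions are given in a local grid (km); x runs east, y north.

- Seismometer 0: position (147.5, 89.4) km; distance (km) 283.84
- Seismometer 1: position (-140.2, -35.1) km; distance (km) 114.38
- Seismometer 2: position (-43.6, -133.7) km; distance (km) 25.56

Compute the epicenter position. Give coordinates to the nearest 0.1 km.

x ≈ -54.1 km, y ≈ -110.4 km

Circle about each station: (x − 147.5)² + (y − 89.4)² = 283.84²; (x + 140.2)² + (y + 35.1)² = 114.38²; (x + 43.6)² + (y + 133.7)² = 25.56².
Subtracting the Seismometer 0 equation from the Seismometer 1 and Seismometer 2 equations removes the quadratic terms:
-575.4 x − 249.0 y = 58621.80
-382.2 x − 446.2 y = 69939.87
Solving the 2×2 system: x ≈ -54.1, y ≈ -110.4 km.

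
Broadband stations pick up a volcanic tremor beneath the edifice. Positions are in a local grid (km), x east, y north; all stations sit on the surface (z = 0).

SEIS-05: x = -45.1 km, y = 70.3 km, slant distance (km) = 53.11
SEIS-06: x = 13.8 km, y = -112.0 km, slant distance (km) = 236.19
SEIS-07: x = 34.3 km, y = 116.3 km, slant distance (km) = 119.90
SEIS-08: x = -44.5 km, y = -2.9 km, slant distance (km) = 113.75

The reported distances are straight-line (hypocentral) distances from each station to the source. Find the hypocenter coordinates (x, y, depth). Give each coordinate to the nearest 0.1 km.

(-83.5, 102.5, 17.6)

Each station gives a sphere (x−x_i)² + (y−y_i)² + z² = d_i² (stations at z=0).
Subtracting the SEIS-05 sphere from SEIS-06 and SEIS-07: z² cancels, leaving linear equations in x and y:
117.8 x − 364.6 y = -47206.70
158.8 x + 92.0 y = -3829.26
Solving: x ≈ -83.496, y ≈ 102.498 km (keep extra digits for the depth step; rounded: -83.5, 102.5).
Then from the SEIS-05 sphere: z² = 53.11² − (x + 45.1)² − (y − 70.3)² with x = -83.496, y = 102.498, so z ≈ 17.599 ≈ 17.6 km.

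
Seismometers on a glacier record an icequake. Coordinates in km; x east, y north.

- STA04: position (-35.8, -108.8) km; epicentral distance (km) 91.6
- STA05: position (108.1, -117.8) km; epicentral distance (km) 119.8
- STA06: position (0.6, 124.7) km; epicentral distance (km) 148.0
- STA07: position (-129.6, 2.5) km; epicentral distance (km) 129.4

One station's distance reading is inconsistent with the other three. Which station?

STA05

Solve using three stations at a time. Using STA04, STA06, STA07 (subtract circle equations pairwise → linear system) gives (x, y) ≈ (-2.8, -23.3).
Distances from that point to each station vs reported:
  STA04: calculated 91.7 vs reported 91.6 → residual 0.1 km
  STA05: calculated 145.7 vs reported 119.8 → residual 25.9 km
  STA06: calculated 148.0 vs reported 148.0 → residual 0.0 km
  STA07: calculated 129.4 vs reported 129.4 → residual 0.0 km
STA04, STA06, STA07 are mutually consistent (residuals ≈ 0); STA05 is off by 25.9 km.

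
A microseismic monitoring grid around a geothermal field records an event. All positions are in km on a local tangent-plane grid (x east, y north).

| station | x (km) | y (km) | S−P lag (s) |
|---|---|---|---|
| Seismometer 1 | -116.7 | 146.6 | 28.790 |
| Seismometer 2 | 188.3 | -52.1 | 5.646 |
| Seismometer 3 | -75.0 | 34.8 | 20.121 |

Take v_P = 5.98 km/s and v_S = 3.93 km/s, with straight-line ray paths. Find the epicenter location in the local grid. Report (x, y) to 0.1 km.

Distance from S−P lag: d = Δt · v_P v_S / (v_P − v_S) = Δt · (5.98·3.93)/(5.98−3.93) ≈ 11.4641·Δt.
So d_Seismometer 1 = 330.05, d_Seismometer 2 = 64.73, d_Seismometer 3 = 230.67 km.
Circle about each station: (x + 116.7)² + (y − 146.6)² = 330.05²; (x − 188.3)² + (y + 52.1)² = 64.73²; (x + 75.0)² + (y − 34.8)² = 230.67².
Subtracting pairs of circle equations eliminates x²+y² and gives linear equations (the radical axes):
610.0 x − 397.4 y = 107803.88
83.4 x − 223.6 y = 27449.94
Solving the 2×2 system: x ≈ 127.8, y ≈ -75.1 km.

x ≈ 127.8 km, y ≈ -75.1 km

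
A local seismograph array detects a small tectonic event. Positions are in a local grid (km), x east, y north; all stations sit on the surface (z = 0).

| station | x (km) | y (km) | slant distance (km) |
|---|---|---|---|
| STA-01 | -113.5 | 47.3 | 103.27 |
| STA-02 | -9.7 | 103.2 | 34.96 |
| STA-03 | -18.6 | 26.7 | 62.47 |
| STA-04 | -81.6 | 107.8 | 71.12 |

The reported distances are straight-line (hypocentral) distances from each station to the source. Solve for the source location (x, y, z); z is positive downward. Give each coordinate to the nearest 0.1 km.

x ≈ -20.4 km, y ≈ 83.2 km, depth ≈ 26.6 km

Each station gives a sphere (x−x_i)² + (y−y_i)² + z² = d_i² (stations at z=0).
Subtracting the STA-01 sphere from STA-02 and STA-03: z² cancels, leaving linear equations in x and y:
207.6 x + 111.8 y = 5067.28
189.8 x − 41.2 y = -7298.50
Solving: x ≈ -20.394, y ≈ 83.195 km (keep extra digits for the depth step; rounded: -20.4, 83.2).
Then from the STA-01 sphere: z² = 103.27² − (x + 113.5)² − (y − 47.3)² with x = -20.394, y = 83.195, so z ≈ 26.599 ≈ 26.6 km.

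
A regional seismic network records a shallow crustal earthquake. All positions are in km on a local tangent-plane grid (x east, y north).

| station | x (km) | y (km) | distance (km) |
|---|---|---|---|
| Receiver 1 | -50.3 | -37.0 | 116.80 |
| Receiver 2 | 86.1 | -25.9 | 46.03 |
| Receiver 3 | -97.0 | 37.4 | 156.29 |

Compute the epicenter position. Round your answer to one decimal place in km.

(56.8, 9.6)

Circle about each station: (x + 50.3)² + (y + 37.0)² = 116.80²; (x − 86.1)² + (y + 25.9)² = 46.03²; (x + 97.0)² + (y − 37.4)² = 156.29².
Subtracting pairs of circle equations eliminates x²+y² and gives linear equations (the radical axes):
272.8 x + 22.2 y = 15708.41
-93.4 x + 148.8 y = -3875.65
Solving the 2×2 system: x ≈ 56.8, y ≈ 9.6 km.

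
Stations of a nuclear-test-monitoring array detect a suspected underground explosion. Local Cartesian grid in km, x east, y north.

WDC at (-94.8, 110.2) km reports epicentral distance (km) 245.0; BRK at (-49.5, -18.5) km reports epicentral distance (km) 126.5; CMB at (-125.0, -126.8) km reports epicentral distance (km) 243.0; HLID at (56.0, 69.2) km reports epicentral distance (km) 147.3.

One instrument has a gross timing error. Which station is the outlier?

Solve using three stations at a time. Using WDC, BRK, HLID (subtract circle equations pairwise → linear system) gives (x, y) ≈ (62.1, -77.9).
Distances from that point to each station vs reported:
  WDC: calculated 245.0 vs reported 245.0 → residual 0.0 km
  BRK: calculated 126.4 vs reported 126.5 → residual 0.1 km
  CMB: calculated 193.4 vs reported 243.0 → residual 49.6 km
  HLID: calculated 147.2 vs reported 147.3 → residual 0.1 km
WDC, BRK, HLID are mutually consistent (residuals ≈ 0); CMB is off by 49.6 km.

CMB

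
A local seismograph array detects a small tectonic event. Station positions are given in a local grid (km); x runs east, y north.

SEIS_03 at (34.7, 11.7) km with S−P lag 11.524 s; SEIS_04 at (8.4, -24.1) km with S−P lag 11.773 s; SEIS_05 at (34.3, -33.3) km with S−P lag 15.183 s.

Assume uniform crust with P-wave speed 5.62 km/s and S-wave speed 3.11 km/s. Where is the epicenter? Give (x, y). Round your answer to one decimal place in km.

-39.4 km east, 42.5 km north

Distance from S−P lag: d = Δt · v_P v_S / (v_P − v_S) = Δt · (5.62·3.11)/(5.62−3.11) ≈ 6.9634·Δt.
So d_SEIS_03 = 80.25, d_SEIS_04 = 81.98, d_SEIS_05 = 105.73 km.
Circle about each station: (x − 34.7)² + (y − 11.7)² = 80.25²; (x − 8.4)² + (y + 24.1)² = 81.98²; (x − 34.3)² + (y + 33.3)² = 105.73².
Subtracting the SEIS_03 equation from the SEIS_04 and SEIS_05 equations removes the quadratic terms:
-52.6 x − 71.6 y = -970.27
-0.8 x − 90.0 y = -3794.37
Solving the 2×2 system: x ≈ -39.4, y ≈ 42.5 km.
Check against SEIS_03 (with the unrounded x, y): √((x − 34.7)²+(y − 11.7)²) = 80.27 ≈ 80.25 km. ✓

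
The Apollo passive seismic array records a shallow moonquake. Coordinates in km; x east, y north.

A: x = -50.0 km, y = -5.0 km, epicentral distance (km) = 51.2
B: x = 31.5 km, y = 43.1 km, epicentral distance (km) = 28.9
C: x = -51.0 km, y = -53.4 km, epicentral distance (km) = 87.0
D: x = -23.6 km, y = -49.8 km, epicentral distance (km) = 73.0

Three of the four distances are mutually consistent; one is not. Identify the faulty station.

B

Solve using three stations at a time. Using A, C, D (subtract circle equations pairwise → linear system) gives (x, y) ≈ (-6.0, 21.0).
Distances from that point to each station vs reported:
  A: calculated 51.1 vs reported 51.2 → residual 0.1 km
  B: calculated 43.5 vs reported 28.9 → residual 14.6 km
  C: calculated 87.0 vs reported 87.0 → residual 0.0 km
  D: calculated 73.0 vs reported 73.0 → residual 0.0 km
A, C, D are mutually consistent (residuals ≈ 0); B is off by 14.6 km.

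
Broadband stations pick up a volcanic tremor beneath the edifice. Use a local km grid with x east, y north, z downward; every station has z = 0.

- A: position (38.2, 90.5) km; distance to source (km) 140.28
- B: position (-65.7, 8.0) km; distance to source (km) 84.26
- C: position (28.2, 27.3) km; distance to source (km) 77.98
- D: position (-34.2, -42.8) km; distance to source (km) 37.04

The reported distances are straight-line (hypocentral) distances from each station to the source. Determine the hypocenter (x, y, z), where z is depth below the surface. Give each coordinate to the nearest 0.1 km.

Each station gives a sphere (x−x_i)² + (y−y_i)² + z² = d_i² (stations at z=0).
Subtracting the A sphere from B and C: z² cancels, leaving linear equations in x and y:
-207.8 x − 165.0 y = 7309.73
-20.0 x − 126.4 y = 5488.64
Solving: x ≈ -0.798, y ≈ -43.297 km (keep extra digits for the depth step; rounded: -0.8, -43.3).
Then from the A sphere: z² = 140.28² − (x − 38.2)² − (y − 90.5)² with x = -0.798, y = -43.297, so z ≈ 16.000 ≈ 16.0 km.

x ≈ -0.8 km, y ≈ -43.3 km, depth ≈ 16.0 km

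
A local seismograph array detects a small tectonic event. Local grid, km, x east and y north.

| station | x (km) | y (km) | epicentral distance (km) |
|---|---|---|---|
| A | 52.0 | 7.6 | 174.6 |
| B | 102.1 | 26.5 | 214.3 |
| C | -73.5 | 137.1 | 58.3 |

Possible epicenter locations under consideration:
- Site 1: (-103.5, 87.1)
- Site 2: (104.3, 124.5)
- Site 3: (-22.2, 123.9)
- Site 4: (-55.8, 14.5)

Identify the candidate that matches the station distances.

For each candidate, compare |candidate − station| to the reported distance:
Site 1: residuals A 0.0, B 0.0, C 0.0 → max 0.0 km
Site 2: residuals A 46.5, B 116.3, C 119.9 → max 119.9 km
Site 3: residuals A 36.6, B 56.4, C 5.3 → max 56.4 km
Site 4: residuals A 66.6, B 55.9, C 65.6 → max 66.6 km
Only Site 1 has all residuals ≈ 0.

Site 1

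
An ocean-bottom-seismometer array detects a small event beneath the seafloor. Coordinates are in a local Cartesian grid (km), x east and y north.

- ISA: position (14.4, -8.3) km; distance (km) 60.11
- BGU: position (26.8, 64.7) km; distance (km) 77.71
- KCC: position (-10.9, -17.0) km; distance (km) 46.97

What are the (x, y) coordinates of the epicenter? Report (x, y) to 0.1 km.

(-37.8, 21.5)

Circle about each station: (x − 14.4)² + (y + 8.3)² = 60.11²; (x − 26.8)² + (y − 64.7)² = 77.71²; (x + 10.9)² + (y + 17.0)² = 46.97².
Subtracting the ISA equation from the BGU and KCC equations removes the quadratic terms:
24.8 x + 146.0 y = 2202.45
-50.6 x − 17.4 y = 1538.59
Solving the 2×2 system: x ≈ -37.8, y ≈ 21.5 km.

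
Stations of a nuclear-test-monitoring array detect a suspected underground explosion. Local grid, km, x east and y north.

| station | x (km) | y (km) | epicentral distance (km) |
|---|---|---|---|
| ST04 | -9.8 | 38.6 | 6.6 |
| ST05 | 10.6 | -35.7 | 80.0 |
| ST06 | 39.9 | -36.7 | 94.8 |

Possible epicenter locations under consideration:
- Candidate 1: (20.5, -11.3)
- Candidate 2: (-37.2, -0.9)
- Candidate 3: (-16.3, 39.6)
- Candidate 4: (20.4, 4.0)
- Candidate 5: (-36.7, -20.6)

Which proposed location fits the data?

For each candidate, compare |candidate − station| to the reported distance:
Candidate 1: residuals ST04 51.8, ST05 53.7, ST06 62.8 → max 62.8 km
Candidate 2: residuals ST04 41.5, ST05 20.9, ST06 9.8 → max 41.5 km
Candidate 3: residuals ST04 0.0, ST05 0.0, ST06 0.0 → max 0.0 km
Candidate 4: residuals ST04 39.3, ST05 39.1, ST06 49.7 → max 49.7 km
Candidate 5: residuals ST04 58.4, ST05 30.3, ST06 16.5 → max 58.4 km
Only Candidate 3 has all residuals ≈ 0.

Candidate 3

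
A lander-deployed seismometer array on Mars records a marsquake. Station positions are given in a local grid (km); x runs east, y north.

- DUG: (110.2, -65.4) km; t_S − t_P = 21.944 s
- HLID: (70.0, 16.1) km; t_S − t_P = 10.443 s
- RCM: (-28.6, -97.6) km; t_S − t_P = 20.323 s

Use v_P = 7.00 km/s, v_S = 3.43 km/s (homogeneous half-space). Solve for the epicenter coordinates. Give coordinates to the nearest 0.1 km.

Distance from S−P lag: d = Δt · v_P v_S / (v_P − v_S) = Δt · (7.00·3.43)/(7.00−3.43) ≈ 6.7255·Δt.
So d_DUG = 147.58, d_HLID = 70.23, d_RCM = 136.68 km.
Circle about each station: (x − 110.2)² + (y + 65.4)² = 147.58²; (x − 70.0)² + (y − 16.1)² = 70.23²; (x + 28.6)² + (y + 97.6)² = 136.68².
Subtracting pairs of circle equations eliminates x²+y² and gives linear equations (the radical axes):
-80.4 x + 163.0 y = 5585.61
-277.6 x − 64.4 y = -2979.05
Solving the 2×2 system: x ≈ 2.5, y ≈ 35.5 km.

x ≈ 2.5 km, y ≈ 35.5 km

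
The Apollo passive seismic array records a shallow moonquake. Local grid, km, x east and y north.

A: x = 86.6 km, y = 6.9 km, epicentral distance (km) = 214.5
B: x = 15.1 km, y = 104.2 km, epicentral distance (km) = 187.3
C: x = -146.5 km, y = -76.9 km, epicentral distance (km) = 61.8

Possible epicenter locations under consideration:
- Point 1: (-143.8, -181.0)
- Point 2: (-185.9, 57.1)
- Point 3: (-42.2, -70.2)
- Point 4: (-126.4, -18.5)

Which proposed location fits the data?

Point 4

For each candidate, compare |candidate − station| to the reported distance:
Point 1: residuals A 82.8, B 139.2, C 42.3 → max 139.2 km
Point 2: residuals A 62.6, B 19.1, C 77.9 → max 77.9 km
Point 3: residuals A 64.4, B 3.7, C 42.7 → max 64.4 km
Point 4: residuals A 0.0, B 0.0, C 0.0 → max 0.0 km
Only Point 4 has all residuals ≈ 0.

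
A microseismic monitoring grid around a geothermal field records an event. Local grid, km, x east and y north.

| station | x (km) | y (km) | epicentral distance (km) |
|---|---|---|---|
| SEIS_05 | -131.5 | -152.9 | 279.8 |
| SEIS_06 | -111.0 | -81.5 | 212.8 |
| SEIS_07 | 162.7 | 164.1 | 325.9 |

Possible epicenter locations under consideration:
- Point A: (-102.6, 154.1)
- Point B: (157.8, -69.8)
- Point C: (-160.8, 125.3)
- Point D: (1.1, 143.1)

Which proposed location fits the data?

For each candidate, compare |candidate − station| to the reported distance:
Point A: residuals SEIS_05 28.6, SEIS_06 22.9, SEIS_07 60.4 → max 60.4 km
Point B: residuals SEIS_05 21.2, SEIS_06 56.3, SEIS_07 91.9 → max 91.9 km
Point C: residuals SEIS_05 0.1, SEIS_06 0.1, SEIS_07 0.1 → max 0.1 km
Point D: residuals SEIS_05 44.5, SEIS_06 38.2, SEIS_07 162.9 → max 162.9 km
Only Point C has all residuals ≈ 0.

Point C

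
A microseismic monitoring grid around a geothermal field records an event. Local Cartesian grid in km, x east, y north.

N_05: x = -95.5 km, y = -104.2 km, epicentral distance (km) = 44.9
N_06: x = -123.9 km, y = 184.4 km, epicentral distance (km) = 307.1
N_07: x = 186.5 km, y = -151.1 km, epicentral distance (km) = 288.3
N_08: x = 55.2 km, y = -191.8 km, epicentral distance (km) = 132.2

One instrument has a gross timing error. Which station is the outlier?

N_07

Solve using three stations at a time. Using N_05, N_06, N_08 (subtract circle equations pairwise → linear system) gives (x, y) ≈ (-51.7, -114.1).
Distances from that point to each station vs reported:
  N_05: calculated 44.9 vs reported 44.9 → residual 0.0 km
  N_06: calculated 307.1 vs reported 307.1 → residual 0.0 km
  N_07: calculated 241.1 vs reported 288.3 → residual 47.2 km
  N_08: calculated 132.2 vs reported 132.2 → residual 0.0 km
N_05, N_06, N_08 are mutually consistent (residuals ≈ 0); N_07 is off by 47.2 km.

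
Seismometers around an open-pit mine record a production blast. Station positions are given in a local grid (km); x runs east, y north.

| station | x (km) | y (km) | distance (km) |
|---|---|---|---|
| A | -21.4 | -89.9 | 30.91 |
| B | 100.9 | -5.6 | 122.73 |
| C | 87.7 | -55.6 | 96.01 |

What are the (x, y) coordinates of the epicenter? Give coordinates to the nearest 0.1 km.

Circle about each station: (x + 21.4)² + (y + 89.9)² = 30.91²; (x − 100.9)² + (y + 5.6)² = 122.73²; (x − 87.7)² + (y + 55.6)² = 96.01².
Subtracting pairs of circle equations eliminates x²+y² and gives linear equations (the radical axes):
244.6 x + 168.6 y = -12435.02
218.2 x + 68.6 y = -6019.81
Solving the 2×2 system: x ≈ -8.1, y ≈ -62.0 km.

(-8.1, -62.0)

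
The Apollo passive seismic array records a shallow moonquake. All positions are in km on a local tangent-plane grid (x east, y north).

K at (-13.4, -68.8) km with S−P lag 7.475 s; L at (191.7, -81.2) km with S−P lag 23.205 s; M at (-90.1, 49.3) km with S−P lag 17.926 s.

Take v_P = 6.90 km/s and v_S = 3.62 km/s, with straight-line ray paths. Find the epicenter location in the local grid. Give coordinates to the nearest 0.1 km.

(23.9, -25.8)

Distance from S−P lag: d = Δt · v_P v_S / (v_P − v_S) = Δt · (6.90·3.62)/(6.90−3.62) ≈ 7.6152·Δt.
So d_K = 56.92, d_L = 176.71, d_M = 136.51 km.
Circle about each station: (x + 13.4)² + (y + 68.8)² = 56.92²; (x − 191.7)² + (y + 81.2)² = 176.71²; (x + 90.1)² + (y − 49.3)² = 136.51².
Subtracting pairs of circle equations eliminates x²+y² and gives linear equations (the radical axes):
410.2 x − 24.8 y = 10442.79
-153.4 x + 236.2 y = -9759.59
Solving the 2×2 system: x ≈ 23.9, y ≈ -25.8 km.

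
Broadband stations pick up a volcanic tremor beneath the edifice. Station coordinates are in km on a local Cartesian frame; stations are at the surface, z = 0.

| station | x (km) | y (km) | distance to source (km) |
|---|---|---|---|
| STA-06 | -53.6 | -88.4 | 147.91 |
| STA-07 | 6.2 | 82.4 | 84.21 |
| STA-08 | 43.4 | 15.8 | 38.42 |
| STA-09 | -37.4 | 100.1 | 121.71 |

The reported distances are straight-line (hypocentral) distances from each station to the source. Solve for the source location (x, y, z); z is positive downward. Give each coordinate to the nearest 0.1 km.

(42.8, 17.0, 38.4)

Each station gives a sphere (x−x_i)² + (y−y_i)² + z² = d_i² (stations at z=0).
Subtracting the STA-06 sphere from STA-07 and STA-08: z² cancels, leaving linear equations in x and y:
119.6 x + 341.6 y = 10926.72
194.0 x + 208.4 y = 11846.95
Solving: x ≈ 42.805, y ≈ 17.000 km (keep extra digits for the depth step; rounded: 42.8, 17.0).
Then from the STA-06 sphere: z² = 147.91² − (x + 53.6)² − (y + 88.4)² with x = 42.805, y = 17.000, so z ≈ 38.396 ≈ 38.4 km.
Check against STA-09 (with the unrounded solution): distance 121.71 ≈ 121.71 km. ✓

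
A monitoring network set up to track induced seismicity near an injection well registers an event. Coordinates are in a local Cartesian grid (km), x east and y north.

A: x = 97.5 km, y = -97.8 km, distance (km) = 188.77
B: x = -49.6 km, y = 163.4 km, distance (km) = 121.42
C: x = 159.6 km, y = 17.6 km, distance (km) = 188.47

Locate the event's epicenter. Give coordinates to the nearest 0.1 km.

Circle about each station: (x − 97.5)² + (y + 97.8)² = 188.77²; (x + 49.6)² + (y − 163.4)² = 121.42²; (x − 159.6)² + (y − 17.6)² = 188.47².
Subtracting the A equation from the B and C equations removes the quadratic terms:
-294.2 x + 522.4 y = 30979.93
124.2 x + 230.8 y = 6824.00
Solving the 2×2 system: x ≈ -27.0, y ≈ 44.1 km.
Check against A (with the unrounded x, y): √((x − 97.5)²+(y + 97.8)²) = 188.77 ≈ 188.77 km. ✓

x ≈ -27.0 km, y ≈ 44.1 km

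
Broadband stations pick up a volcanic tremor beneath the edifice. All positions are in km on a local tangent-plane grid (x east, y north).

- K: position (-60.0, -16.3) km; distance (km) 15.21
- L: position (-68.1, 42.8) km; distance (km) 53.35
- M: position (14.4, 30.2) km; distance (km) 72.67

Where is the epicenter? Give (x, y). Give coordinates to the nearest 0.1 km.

(-48.2, -6.7)

Circle about each station: (x + 60.0)² + (y + 16.3)² = 15.21²; (x + 68.1)² + (y − 42.8)² = 53.35²; (x − 14.4)² + (y − 30.2)² = 72.67².
Subtracting pairs of circle equations eliminates x²+y² and gives linear equations (the radical axes):
-16.2 x + 118.2 y = -11.12
148.8 x + 93.0 y = -7795.87
Solving the 2×2 system: x ≈ -48.2, y ≈ -6.7 km.
Check against K (with the unrounded x, y): √((x + 60.0)²+(y + 16.3)²) = 15.21 ≈ 15.21 km. ✓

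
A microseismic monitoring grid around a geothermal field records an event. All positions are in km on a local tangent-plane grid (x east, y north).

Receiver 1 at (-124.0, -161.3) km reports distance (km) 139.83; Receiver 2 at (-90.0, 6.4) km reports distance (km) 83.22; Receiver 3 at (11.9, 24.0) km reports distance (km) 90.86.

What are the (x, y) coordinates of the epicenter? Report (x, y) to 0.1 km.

(-33.5, -54.7)

Circle about each station: (x + 124.0)² + (y + 161.3)² = 139.83²; (x + 90.0)² + (y − 6.4)² = 83.22²; (x − 11.9)² + (y − 24.0)² = 90.86².
Subtracting the Receiver 1 equation from the Receiver 2 and Receiver 3 equations removes the quadratic terms:
68.0 x + 335.4 y = -20625.87
271.8 x + 370.6 y = -29379.19
Solving the 2×2 system: x ≈ -33.5, y ≈ -54.7 km.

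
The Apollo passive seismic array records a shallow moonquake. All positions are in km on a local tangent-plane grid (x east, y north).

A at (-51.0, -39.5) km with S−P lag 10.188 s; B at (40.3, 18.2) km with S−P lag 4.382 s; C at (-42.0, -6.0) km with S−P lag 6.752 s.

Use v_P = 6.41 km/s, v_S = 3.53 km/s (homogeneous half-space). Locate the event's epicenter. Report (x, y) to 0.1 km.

x ≈ 5.9 km, y ≈ 16.8 km

Distance from S−P lag: d = Δt · v_P v_S / (v_P − v_S) = Δt · (6.41·3.53)/(6.41−3.53) ≈ 7.8567·Δt.
So d_A = 80.04, d_B = 34.43, d_C = 53.05 km.
Circle about each station: (x + 51.0)² + (y + 39.5)² = 80.04²; (x − 40.3)² + (y − 18.2)² = 34.43²; (x + 42.0)² + (y + 6.0)² = 53.05².
Subtracting the A equation from the B and C equations removes the quadratic terms:
182.6 x + 115.4 y = 3015.06
18.0 x + 67.0 y = 1230.85
Solving the 2×2 system: x ≈ 5.9, y ≈ 16.8 km.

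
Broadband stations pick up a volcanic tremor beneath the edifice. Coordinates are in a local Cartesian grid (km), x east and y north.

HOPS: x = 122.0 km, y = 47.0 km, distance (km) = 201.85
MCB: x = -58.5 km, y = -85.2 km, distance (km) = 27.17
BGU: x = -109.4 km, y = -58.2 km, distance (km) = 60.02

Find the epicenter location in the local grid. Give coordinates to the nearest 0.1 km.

Circle about each station: (x − 122.0)² + (y − 47.0)² = 201.85²; (x + 58.5)² + (y + 85.2)² = 27.17²; (x + 109.4)² + (y + 58.2)² = 60.02².
Subtracting the HOPS equation from the MCB and BGU equations removes the quadratic terms:
-361.0 x − 264.4 y = 33593.50
-462.8 x − 210.4 y = 35403.62
Solving the 2×2 system: x ≈ -49.4, y ≈ -59.6 km.

x ≈ -49.4 km, y ≈ -59.6 km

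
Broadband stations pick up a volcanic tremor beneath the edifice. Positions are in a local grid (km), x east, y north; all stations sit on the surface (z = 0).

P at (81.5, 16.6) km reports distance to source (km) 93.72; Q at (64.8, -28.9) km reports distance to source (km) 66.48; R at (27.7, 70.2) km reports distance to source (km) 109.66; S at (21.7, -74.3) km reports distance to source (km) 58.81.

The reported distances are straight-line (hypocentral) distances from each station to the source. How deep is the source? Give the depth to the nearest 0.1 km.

Each station gives a sphere (x−x_i)² + (y−y_i)² + z² = d_i² (stations at z=0).
Subtracting the P sphere from Q and R: z² cancels, leaving linear equations in x and y:
-33.4 x − 91.0 y = 2480.29
-107.6 x + 107.2 y = -4464.36
Solving: x ≈ 10.497, y ≈ -31.109 km (keep extra digits for the depth step; rounded: 10.5, -31.1).
Then from the P sphere: z² = 93.72² − (x − 81.5)² − (y − 16.6)² with x = 10.497, y = -31.109, so z ≈ 38.287 ≈ 38.3 km.

38.3 km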